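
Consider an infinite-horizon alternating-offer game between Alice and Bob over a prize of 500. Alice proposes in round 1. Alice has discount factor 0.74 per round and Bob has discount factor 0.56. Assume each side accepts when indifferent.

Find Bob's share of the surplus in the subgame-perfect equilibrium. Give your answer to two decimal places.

124.32

Let x be Alice's share when Alice proposes and y be Bob's share when Bob proposes.
Bob accepts iff offered ≥ 0.56·y, so x = 500 − 0.56y. Symmetrically y = 500 − 0.74x.
Substituting: x = 500 − 0.56(500 − 0.74x), giving x(1 − 0.74·0.56) = 500(1 − 0.56).
So x = 500 × 0.44 / 0.5856 ≈ 375.6831, and Bob receives 500 − x ≈ 124.3169.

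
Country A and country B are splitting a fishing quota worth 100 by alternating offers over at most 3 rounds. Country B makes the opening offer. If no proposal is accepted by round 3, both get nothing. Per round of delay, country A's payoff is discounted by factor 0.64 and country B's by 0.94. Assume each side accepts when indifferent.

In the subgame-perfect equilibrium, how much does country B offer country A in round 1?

By backward induction:
Round 3 (country B proposes): country A will accept anything ≥ 0, so country B offers 0 and keeps 100.
Round 2 (country A proposes): country B can get 100 next round, worth 0.94 × 100 = 94 now; country A offers that and keeps 6.
Round 1 (country B proposes): country A can get 6 next round, worth 0.64 × 6 = 3.84 now. Country B offers 3.84 and keeps 100 − 3.84 = 96.16.

3.84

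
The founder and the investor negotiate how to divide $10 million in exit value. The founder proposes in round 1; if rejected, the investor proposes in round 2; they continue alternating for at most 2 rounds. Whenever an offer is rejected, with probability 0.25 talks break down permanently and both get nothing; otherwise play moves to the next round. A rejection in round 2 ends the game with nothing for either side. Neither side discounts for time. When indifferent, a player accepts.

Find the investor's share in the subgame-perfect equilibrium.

7.5

By backward induction:
Round 2 (the investor proposes): rejection yields 0 for the founder; the investor offers 0 and keeps 10.
Round 1 (the founder proposes): rejecting gives the investor an expected 0.75 × 10 = 7.5, so the founder offers 7.5, keeping 2.5.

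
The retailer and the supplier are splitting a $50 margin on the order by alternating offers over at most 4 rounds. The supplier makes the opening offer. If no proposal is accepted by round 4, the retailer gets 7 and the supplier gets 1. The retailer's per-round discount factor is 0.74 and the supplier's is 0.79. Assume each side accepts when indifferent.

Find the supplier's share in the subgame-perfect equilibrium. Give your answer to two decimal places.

Round 4 (the retailer proposes): the supplier gets 1 if talks fail, so the retailer offers 1 and keeps 49.
Round 3 (the supplier proposes): the retailer can get 49 next round, worth 0.74 × 49 = 36.26 now. The supplier offers 36.26 and keeps 50 − 36.26 = 13.74.
Round 2 (the retailer proposes): the supplier can get 13.74 next round, worth 0.79 × 13.74 = 10.8546 now; the retailer offers that and keeps 39.1454.
Round 1 (the supplier proposes): the retailer can get 39.1454 next round, worth 0.74 × 39.1454 = 28.967596 now, so the supplier offers 28.967596, keeping 21.032404.

21.03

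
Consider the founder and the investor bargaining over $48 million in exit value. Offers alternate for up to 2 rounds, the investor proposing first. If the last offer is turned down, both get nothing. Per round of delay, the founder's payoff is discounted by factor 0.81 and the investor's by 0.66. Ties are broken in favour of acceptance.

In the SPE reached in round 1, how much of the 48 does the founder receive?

38.88

Work backward from the last round.
Round 2 (the founder proposes): rejection yields 0 for the investor; the founder offers 0 and keeps 48.
Round 1 (the investor proposes): the founder can get 48 next round, worth 0.81 × 48 = 38.88 now. The investor offers 38.88 and keeps 48 − 38.88 = 9.12.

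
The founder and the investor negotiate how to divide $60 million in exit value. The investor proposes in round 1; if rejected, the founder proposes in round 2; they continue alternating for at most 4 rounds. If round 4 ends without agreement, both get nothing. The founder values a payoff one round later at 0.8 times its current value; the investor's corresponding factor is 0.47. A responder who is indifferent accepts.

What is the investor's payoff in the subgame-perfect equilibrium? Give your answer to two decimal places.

Round 4 (the founder proposes): the investor will accept anything ≥ 0, so the founder offers 0 and keeps 60.
Round 3 (the investor proposes): the founder can get 60 next round, worth 0.8 × 60 = 48 now, so the investor offers 48, keeping 12.
Round 2 (the founder proposes): the investor can get 12 next round, worth 0.47 × 12 = 5.64 now; the founder offers that and keeps 54.36.
Round 1 (the investor proposes): the founder can get 54.36 next round, worth 0.8 × 54.36 = 43.488 now, so the investor offers 43.488, keeping 16.512.

16.51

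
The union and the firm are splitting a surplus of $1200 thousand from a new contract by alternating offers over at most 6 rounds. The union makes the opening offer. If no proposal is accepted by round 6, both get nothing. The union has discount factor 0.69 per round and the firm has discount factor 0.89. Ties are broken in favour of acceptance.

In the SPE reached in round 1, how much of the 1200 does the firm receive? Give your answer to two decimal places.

Round 6 (the firm proposes): the union will accept anything ≥ 0, so the firm offers 0 and keeps 1200.
Round 5 (the union proposes): the firm can get 1200 next round, worth 0.89 × 1200 = 1068 now, so the union offers 1068, keeping 132.
Round 4 (the firm proposes): the union can get 132 next round, worth 0.69 × 132 = 91.08 now. The firm offers 91.08 and keeps 1200 − 91.08 = 1108.92.
Round 3 (the union proposes): the firm can get 1108.92 next round, worth 0.89 × 1108.92 = 986.9388 now. The union offers 986.9388 and keeps 1200 − 986.9388 = 213.0612.
Round 2 (the firm proposes): the union can get 213.0612 next round, worth 0.69 × 213.0612 = 147.012228 now; the firm offers that and keeps 1052.987772.
Round 1 (the union proposes): the firm can get 1052.987772 next round, worth 0.89 × 1052.987772 = 937.15911708 now. The union offers 937.15911708 and keeps 1200 − 937.15911708 = 262.84088292.

937.16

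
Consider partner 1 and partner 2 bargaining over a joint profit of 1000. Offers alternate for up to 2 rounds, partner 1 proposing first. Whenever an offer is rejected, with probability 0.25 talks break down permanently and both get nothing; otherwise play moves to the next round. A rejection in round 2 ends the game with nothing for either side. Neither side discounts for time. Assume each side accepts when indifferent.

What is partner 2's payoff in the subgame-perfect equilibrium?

750

By backward induction:
Round 2 (partner 2 proposes): partner 1 will accept anything ≥ 0, so partner 2 offers 0 and keeps 1000.
Round 1 (partner 1 proposes): rejecting gives partner 2 an expected 0.75 × 1000 = 750; partner 1 offers that and keeps 250.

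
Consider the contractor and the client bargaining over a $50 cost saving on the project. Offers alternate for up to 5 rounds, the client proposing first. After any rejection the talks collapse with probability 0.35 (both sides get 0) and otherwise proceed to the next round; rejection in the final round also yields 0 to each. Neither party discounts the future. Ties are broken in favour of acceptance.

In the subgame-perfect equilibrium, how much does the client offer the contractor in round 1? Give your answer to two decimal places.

By backward induction:
Round 5 (the client proposes): the contractor will accept anything ≥ 0, so the client offers 0 and keeps 50.
Round 4 (the contractor proposes): rejecting gives the client an expected 0.65 × 50 = 32.5. The contractor offers 32.5 and keeps 50 − 32.5 = 17.5.
Round 3 (the client proposes): rejecting gives the contractor an expected 0.65 × 17.5 = 11.375, so the client offers 11.375, keeping 38.625.
Round 2 (the contractor proposes): rejecting gives the client an expected 0.65 × 38.625 = 25.10625, so the contractor offers 25.10625, keeping 24.89375.
Round 1 (the client proposes): rejecting gives the contractor an expected 0.65 × 24.89375 = 16.1809375. The client offers 16.1809375 and keeps 50 − 16.1809375 = 33.8190625.

16.18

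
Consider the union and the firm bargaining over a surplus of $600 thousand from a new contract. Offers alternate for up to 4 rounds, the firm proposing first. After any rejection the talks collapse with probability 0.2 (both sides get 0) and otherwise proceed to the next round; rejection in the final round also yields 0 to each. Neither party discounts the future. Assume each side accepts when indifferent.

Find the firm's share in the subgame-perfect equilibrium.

196.8

Round 4 (the union proposes): the firm will accept anything ≥ 0, so the union offers 0 and keeps 600.
Round 3 (the firm proposes): rejecting gives the union an expected 0.8 × 600 = 480. The firm offers 480 and keeps 600 − 480 = 120.
Round 2 (the union proposes): rejecting gives the firm an expected 0.8 × 120 = 96. The union offers 96 and keeps 600 − 96 = 504.
Round 1 (the firm proposes): rejecting gives the union an expected 0.8 × 504 = 403.2, so the firm offers 403.2, keeping 196.8.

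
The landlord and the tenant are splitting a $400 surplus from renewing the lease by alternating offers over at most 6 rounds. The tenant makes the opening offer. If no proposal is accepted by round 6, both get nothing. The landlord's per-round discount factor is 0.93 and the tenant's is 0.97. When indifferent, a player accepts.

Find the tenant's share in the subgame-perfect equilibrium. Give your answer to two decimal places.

76.04

Round 6 (the landlord proposes): rejection yields 0 for the tenant; the landlord offers 0 and keeps 400.
Round 5 (the tenant proposes): the landlord can get 400 next round, worth 0.93 × 400 = 372 now; the tenant offers that and keeps 28.
Round 4 (the landlord proposes): the tenant can get 28 next round, worth 0.97 × 28 = 27.16 now; the landlord offers that and keeps 372.84.
Round 3 (the tenant proposes): the landlord can get 372.84 next round, worth 0.93 × 372.84 = 346.7412 now, so the tenant offers 346.7412, keeping 53.2588.
Round 2 (the landlord proposes): the tenant can get 53.2588 next round, worth 0.97 × 53.2588 = 51.661036 now, so the landlord offers 51.661036, keeping 348.338964.
Round 1 (the tenant proposes): the landlord can get 348.338964 next round, worth 0.93 × 348.338964 = 323.95523652 now, so the tenant offers 323.95523652, keeping 76.04476348.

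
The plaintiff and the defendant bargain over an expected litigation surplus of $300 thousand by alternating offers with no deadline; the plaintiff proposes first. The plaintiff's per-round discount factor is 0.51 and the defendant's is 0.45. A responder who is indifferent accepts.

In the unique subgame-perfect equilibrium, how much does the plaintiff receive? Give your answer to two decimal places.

When the plaintiff proposes, the defendant accepts any offer worth at least 0.45 times what the defendant would get by proposing next round; and vice versa.
This gives x = 300 − 0.45y and y = 300 − 0.51x, where x and y are each side's share when it proposes.
Hence (1 − 0.45·0.51)x = 300(1 − 0.45), i.e. 0.7705·x = 165.
x ≈ 214.1467; the defendant's share is 300 − x ≈ 85.8533.

214.15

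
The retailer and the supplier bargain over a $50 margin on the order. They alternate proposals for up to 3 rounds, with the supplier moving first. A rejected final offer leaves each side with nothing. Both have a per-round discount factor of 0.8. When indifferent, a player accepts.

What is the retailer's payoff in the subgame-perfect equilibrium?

8

Work backward from the last round.
Round 3 (the supplier proposes): the retailer will accept anything ≥ 0, so the supplier offers 0 and keeps 50.
Round 2 (the retailer proposes): the supplier can get 50 next round, worth 0.8 × 50 = 40 now. The retailer offers 40 and keeps 50 − 40 = 10.
Round 1 (the supplier proposes): the retailer can get 10 next round, worth 0.8 × 10 = 8 now. The supplier offers 8 and keeps 50 − 8 = 42.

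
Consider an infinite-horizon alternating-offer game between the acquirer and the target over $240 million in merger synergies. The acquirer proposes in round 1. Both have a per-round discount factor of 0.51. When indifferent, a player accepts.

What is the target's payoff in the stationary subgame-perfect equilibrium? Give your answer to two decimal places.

81.06

In a stationary SPE each proposer offers the other exactly their discounted continuation value.
If the acquirer keeps x when proposing and the target keeps y when proposing, then x = 240 − 0.51y and y = 240 − 0.51x.
Solving: x = 240(1 − 0.51) / (1 − 0.51·0.51) = 117.6 / 0.7399 ≈ 158.9404.
The target gets 240 − 158.9404 ≈ 81.0596.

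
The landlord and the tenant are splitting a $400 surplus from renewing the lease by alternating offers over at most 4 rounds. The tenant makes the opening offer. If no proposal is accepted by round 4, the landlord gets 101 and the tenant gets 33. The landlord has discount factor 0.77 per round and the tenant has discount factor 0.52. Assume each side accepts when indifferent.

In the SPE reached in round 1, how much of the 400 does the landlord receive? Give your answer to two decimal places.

Round 4 (the landlord proposes): the tenant gets 33 if talks fail, so the landlord offers 33 and keeps 367.
Round 3 (the tenant proposes): the landlord can get 367 next round, worth 0.77 × 367 = 282.59 now; the tenant offers that and keeps 117.41.
Round 2 (the landlord proposes): the tenant can get 117.41 next round, worth 0.52 × 117.41 = 61.0532 now. The landlord offers 61.0532 and keeps 400 − 61.0532 = 338.9468.
Round 1 (the tenant proposes): the landlord can get 338.9468 next round, worth 0.77 × 338.9468 = 260.989036 now; the tenant offers that and keeps 139.010964.

260.99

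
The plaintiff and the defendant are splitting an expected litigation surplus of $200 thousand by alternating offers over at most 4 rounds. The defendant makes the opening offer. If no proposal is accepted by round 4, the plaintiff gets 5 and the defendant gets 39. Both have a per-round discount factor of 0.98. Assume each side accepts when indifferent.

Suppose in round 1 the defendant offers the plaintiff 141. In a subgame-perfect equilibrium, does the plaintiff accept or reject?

Round 4 (the plaintiff proposes): the defendant gets 39 if talks fail, so the plaintiff offers 39 and keeps 161.
Round 3 (the defendant proposes): the plaintiff can get 161 next round, worth 0.98 × 161 = 157.78 now. The defendant offers 157.78 and keeps 200 − 157.78 = 42.22.
Round 2 (the plaintiff proposes): the defendant can get 42.22 next round, worth 0.98 × 42.22 = 41.3756 now, so the plaintiff offers 41.3756, keeping 158.6244.
So by rejecting in round 1, the plaintiff gets 158.6244 next round, worth 0.98 × 158.6244 = 155.451912 now.
Offer 141 < 155.451912, so the plaintiff rejects.

Reject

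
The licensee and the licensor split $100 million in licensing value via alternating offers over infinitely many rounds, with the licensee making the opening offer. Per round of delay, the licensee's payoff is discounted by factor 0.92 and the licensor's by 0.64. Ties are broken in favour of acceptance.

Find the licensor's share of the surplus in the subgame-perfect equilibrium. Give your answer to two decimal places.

12.45

Let x be the licensee's share when the licensee proposes and y be the licensor's share when the licensor proposes.
The licensor accepts iff offered ≥ 0.64·y, so x = 100 − 0.64y. Symmetrically y = 100 − 0.92x.
Substituting: x = 100 − 0.64(100 − 0.92x), giving x(1 − 0.92·0.64) = 100(1 − 0.64).
So x = 100 × 0.36 / 0.4112 ≈ 87.5486, and the licensor receives 100 − x ≈ 12.4514.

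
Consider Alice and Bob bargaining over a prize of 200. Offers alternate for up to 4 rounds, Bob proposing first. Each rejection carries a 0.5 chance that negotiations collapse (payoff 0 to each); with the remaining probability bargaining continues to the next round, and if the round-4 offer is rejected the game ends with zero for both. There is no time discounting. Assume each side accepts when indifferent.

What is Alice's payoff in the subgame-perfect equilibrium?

Round 4 (Alice proposes): rejection yields 0 for Bob; Alice offers 0 and keeps 200.
Round 3 (Bob proposes): rejecting gives Alice an expected 0.5 × 200 = 100, so Bob offers 100, keeping 100.
Round 2 (Alice proposes): rejecting gives Bob an expected 0.5 × 100 = 50; Alice offers that and keeps 150.
Round 1 (Bob proposes): rejecting gives Alice an expected 0.5 × 150 = 75. Bob offers 75 and keeps 200 − 75 = 125.

75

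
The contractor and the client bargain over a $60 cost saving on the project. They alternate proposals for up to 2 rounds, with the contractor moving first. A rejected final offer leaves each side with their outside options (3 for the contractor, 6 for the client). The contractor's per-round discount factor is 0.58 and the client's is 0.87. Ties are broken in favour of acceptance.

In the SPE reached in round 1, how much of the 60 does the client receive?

Round 2 (the client proposes): the contractor gets 3 if talks fail, so the client offers 3 and keeps 57.
Round 1 (the contractor proposes): the client can get 57 next round, worth 0.87 × 57 = 49.59 now. The contractor offers 49.59 and keeps 60 − 49.59 = 10.41.

49.59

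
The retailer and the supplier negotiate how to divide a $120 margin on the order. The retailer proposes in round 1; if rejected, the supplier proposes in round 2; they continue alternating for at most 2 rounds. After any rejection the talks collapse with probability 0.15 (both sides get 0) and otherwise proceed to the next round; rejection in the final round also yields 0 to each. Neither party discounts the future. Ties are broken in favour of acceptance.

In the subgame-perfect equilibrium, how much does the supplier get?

102

Round 2 (the supplier proposes): the retailer will accept anything ≥ 0, so the supplier offers 0 and keeps 120.
Round 1 (the retailer proposes): rejecting gives the supplier an expected 0.85 × 120 = 102, so the retailer offers 102, keeping 18.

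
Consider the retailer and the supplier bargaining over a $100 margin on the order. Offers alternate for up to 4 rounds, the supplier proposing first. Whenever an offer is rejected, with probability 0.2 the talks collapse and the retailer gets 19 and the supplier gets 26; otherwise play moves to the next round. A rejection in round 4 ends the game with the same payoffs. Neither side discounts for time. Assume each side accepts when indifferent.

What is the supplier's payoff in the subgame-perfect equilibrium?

Round 4 (the retailer proposes): the supplier gets 26 if talks fail, so the retailer offers 26 and keeps 74.
Round 3 (the supplier proposes): rejecting gives the retailer an expected 0.8 × 74 + 0.2 × 19 = 63, so the supplier offers 63, keeping 37.
Round 2 (the retailer proposes): rejecting gives the supplier an expected 0.8 × 37 + 0.2 × 26 = 34.8; the retailer offers that and keeps 65.2.
Round 1 (the supplier proposes): rejecting gives the retailer an expected 0.8 × 65.2 + 0.2 × 19 = 55.96. The supplier offers 55.96 and keeps 100 − 55.96 = 44.04.

44.04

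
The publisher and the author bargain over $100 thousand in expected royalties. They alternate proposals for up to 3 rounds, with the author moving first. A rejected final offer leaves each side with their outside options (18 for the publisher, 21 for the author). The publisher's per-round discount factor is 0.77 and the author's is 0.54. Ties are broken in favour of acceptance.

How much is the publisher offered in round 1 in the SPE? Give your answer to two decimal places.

42.90

Solve by backward induction from round 3.
Round 3 (the author proposes): the publisher gets 18 if talks fail, so the author offers 18 and keeps 82.
Round 2 (the publisher proposes): the author can get 82 next round, worth 0.54 × 82 = 44.28 now, so the publisher offers 44.28, keeping 55.72.
Round 1 (the author proposes): the publisher can get 55.72 next round, worth 0.77 × 55.72 = 42.9044 now, so the author offers 42.9044, keeping 57.0956.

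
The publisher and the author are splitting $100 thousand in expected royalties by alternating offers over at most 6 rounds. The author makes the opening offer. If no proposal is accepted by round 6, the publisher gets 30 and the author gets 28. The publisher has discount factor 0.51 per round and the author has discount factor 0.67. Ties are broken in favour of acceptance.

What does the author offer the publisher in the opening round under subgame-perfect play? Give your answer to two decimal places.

Round 6 (the publisher proposes): the author gets 28 if talks fail, so the publisher offers 28 and keeps 72.
Round 5 (the author proposes): the publisher can get 72 next round, worth 0.51 × 72 = 36.72 now. The author offers 36.72 and keeps 100 − 36.72 = 63.28.
Round 4 (the publisher proposes): the author can get 63.28 next round, worth 0.67 × 63.28 = 42.3976 now. The publisher offers 42.3976 and keeps 100 − 42.3976 = 57.6024.
Round 3 (the author proposes): the publisher can get 57.6024 next round, worth 0.51 × 57.6024 = 29.377224 now; the author offers that and keeps 70.622776.
Round 2 (the publisher proposes): the author can get 70.622776 next round, worth 0.67 × 70.622776 = 47.31725992 now, so the publisher offers 47.31725992, keeping 52.68274008.
Round 1 (the author proposes): the publisher can get 52.68274008 next round, worth 0.51 × 52.68274008 = 26.8681974408 now. The author offers 26.8681974408 and keeps 100 − 26.8681974408 = 73.1318025592.

26.87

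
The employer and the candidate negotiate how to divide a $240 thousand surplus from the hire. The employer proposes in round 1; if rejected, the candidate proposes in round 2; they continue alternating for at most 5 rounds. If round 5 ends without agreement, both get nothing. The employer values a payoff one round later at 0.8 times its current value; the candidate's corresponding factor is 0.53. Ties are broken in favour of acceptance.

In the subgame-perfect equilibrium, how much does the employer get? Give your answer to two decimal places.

Round 5 (the employer proposes): rejection yields 0 for the candidate; the employer offers 0 and keeps 240.
Round 4 (the candidate proposes): the employer can get 240 next round, worth 0.8 × 240 = 192 now; the candidate offers that and keeps 48.
Round 3 (the employer proposes): the candidate can get 48 next round, worth 0.53 × 48 = 25.44 now, so the employer offers 25.44, keeping 214.56.
Round 2 (the candidate proposes): the employer can get 214.56 next round, worth 0.8 × 214.56 = 171.648 now; the candidate offers that and keeps 68.352.
Round 1 (the employer proposes): the candidate can get 68.352 next round, worth 0.53 × 68.352 = 36.22656 now. The employer offers 36.22656 and keeps 240 − 36.22656 = 203.77344.

203.77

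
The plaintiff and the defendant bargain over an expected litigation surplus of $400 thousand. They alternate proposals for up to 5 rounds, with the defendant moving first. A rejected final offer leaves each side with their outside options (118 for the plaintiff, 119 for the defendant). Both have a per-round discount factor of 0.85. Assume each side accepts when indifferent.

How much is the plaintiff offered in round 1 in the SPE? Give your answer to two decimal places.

Solve by backward induction from round 5.
Round 5 (the defendant proposes): the plaintiff gets 118 if talks fail, so the defendant offers 118 and keeps 282.
Round 4 (the plaintiff proposes): the defendant can get 282 next round, worth 0.85 × 282 = 239.7 now, so the plaintiff offers 239.7, keeping 160.3.
Round 3 (the defendant proposes): the plaintiff can get 160.3 next round, worth 0.85 × 160.3 = 136.255 now, so the defendant offers 136.255, keeping 263.745.
Round 2 (the plaintiff proposes): the defendant can get 263.745 next round, worth 0.85 × 263.745 = 224.18325 now, so the plaintiff offers 224.18325, keeping 175.81675.
Round 1 (the defendant proposes): the plaintiff can get 175.81675 next round, worth 0.85 × 175.81675 = 149.4442375 now. The defendant offers 149.4442375 and keeps 400 − 149.4442375 = 250.5557625.

149.44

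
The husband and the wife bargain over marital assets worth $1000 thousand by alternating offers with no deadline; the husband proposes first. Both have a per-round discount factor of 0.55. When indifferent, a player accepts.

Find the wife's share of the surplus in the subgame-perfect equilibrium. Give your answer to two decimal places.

In a stationary SPE each proposer offers the other exactly their discounted continuation value.
If the husband keeps x when proposing and the wife keeps y when proposing, then x = 1000 − 0.55y and y = 1000 − 0.55x.
Solving: x = 1000(1 − 0.55) / (1 − 0.55·0.55) = 450 / 0.6975 ≈ 645.1613.
The wife gets 1000 − 645.1613 ≈ 354.8387.

354.84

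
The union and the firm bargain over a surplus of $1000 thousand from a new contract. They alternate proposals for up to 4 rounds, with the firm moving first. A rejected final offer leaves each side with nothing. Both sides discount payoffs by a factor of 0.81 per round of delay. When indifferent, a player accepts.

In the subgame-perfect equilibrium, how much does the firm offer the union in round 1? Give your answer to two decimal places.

685.34

Round 4 (the union proposes): the firm will accept anything ≥ 0, so the union offers 0 and keeps 1000.
Round 3 (the firm proposes): the union can get 1000 next round, worth 0.81 × 1000 = 810 now; the firm offers that and keeps 190.
Round 2 (the union proposes): the firm can get 190 next round, worth 0.81 × 190 = 153.9 now, so the union offers 153.9, keeping 846.1.
Round 1 (the firm proposes): the union can get 846.1 next round, worth 0.81 × 846.1 = 685.341 now, so the firm offers 685.341, keeping 314.659.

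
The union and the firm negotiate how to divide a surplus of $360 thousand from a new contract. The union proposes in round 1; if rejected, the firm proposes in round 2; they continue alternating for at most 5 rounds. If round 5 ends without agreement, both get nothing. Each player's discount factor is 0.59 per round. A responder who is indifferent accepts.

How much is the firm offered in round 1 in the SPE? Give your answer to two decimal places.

117.40

Round 5 (the union proposes): rejection yields 0 for the firm; the union offers 0 and keeps 360.
Round 4 (the firm proposes): the union can get 360 next round, worth 0.59 × 360 = 212.4 now. The firm offers 212.4 and keeps 360 − 212.4 = 147.6.
Round 3 (the union proposes): the firm can get 147.6 next round, worth 0.59 × 147.6 = 87.084 now; the union offers that and keeps 272.916.
Round 2 (the firm proposes): the union can get 272.916 next round, worth 0.59 × 272.916 = 161.02044 now. The firm offers 161.02044 and keeps 360 − 161.02044 = 198.97956.
Round 1 (the union proposes): the firm can get 198.97956 next round, worth 0.59 × 198.97956 = 117.3979404 now. The union offers 117.3979404 and keeps 360 − 117.3979404 = 242.6020596.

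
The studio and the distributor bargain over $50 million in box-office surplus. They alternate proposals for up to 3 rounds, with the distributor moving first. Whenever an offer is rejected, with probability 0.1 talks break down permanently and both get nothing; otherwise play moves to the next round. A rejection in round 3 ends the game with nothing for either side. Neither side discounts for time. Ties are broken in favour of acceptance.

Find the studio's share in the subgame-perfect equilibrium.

4.5

Round 3 (the distributor proposes): the studio will accept anything ≥ 0, so the distributor offers 0 and keeps 50.
Round 2 (the studio proposes): rejecting gives the distributor an expected 0.9 × 50 = 45. The studio offers 45 and keeps 50 − 45 = 5.
Round 1 (the distributor proposes): rejecting gives the studio an expected 0.9 × 5 = 4.5; the distributor offers that and keeps 45.5.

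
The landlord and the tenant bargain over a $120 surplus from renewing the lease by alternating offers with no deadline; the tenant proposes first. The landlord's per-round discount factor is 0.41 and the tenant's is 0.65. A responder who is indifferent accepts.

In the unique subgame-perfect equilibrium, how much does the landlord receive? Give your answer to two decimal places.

23.48

Let x be the tenant's share when the tenant proposes and y be the landlord's share when the landlord proposes.
The landlord accepts iff offered ≥ 0.41·y, so x = 120 − 0.41y. Symmetrically y = 120 − 0.65x.
Substituting: x = 120 − 0.41(120 − 0.65x), giving x(1 − 0.65·0.41) = 120(1 − 0.41).
So x = 120 × 0.59 / 0.7335 ≈ 96.5235, and the landlord receives 120 − x ≈ 23.4765.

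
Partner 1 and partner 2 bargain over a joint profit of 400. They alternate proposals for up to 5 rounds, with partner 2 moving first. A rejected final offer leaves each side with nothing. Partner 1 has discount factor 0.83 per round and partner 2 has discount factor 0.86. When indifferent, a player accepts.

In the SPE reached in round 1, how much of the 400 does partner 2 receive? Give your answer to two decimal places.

Work backward from the last round.
Round 5 (partner 2 proposes): partner 1 will accept anything ≥ 0, so partner 2 offers 0 and keeps 400.
Round 4 (partner 1 proposes): partner 2 can get 400 next round, worth 0.86 × 400 = 344 now. Partner 1 offers 344 and keeps 400 − 344 = 56.
Round 3 (partner 2 proposes): partner 1 can get 56 next round, worth 0.83 × 56 = 46.48 now, so partner 2 offers 46.48, keeping 353.52.
Round 2 (partner 1 proposes): partner 2 can get 353.52 next round, worth 0.86 × 353.52 = 304.0272 now; partner 1 offers that and keeps 95.9728.
Round 1 (partner 2 proposes): partner 1 can get 95.9728 next round, worth 0.83 × 95.9728 = 79.657424 now, so partner 2 offers 79.657424, keeping 320.342576.

320.34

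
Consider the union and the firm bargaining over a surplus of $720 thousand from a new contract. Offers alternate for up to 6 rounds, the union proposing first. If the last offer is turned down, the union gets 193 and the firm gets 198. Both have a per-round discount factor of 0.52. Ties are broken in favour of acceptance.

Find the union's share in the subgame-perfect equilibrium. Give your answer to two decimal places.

471.66

By backward induction:
Round 6 (the firm proposes): the union gets 193 if talks fail, so the firm offers 193 and keeps 527.
Round 5 (the union proposes): the firm can get 527 next round, worth 0.52 × 527 = 274.04 now; the union offers that and keeps 445.96.
Round 4 (the firm proposes): the union can get 445.96 next round, worth 0.52 × 445.96 = 231.8992 now; the firm offers that and keeps 488.1008.
Round 3 (the union proposes): the firm can get 488.1008 next round, worth 0.52 × 488.1008 = 253.812416 now; the union offers that and keeps 466.187584.
Round 2 (the firm proposes): the union can get 466.187584 next round, worth 0.52 × 466.187584 = 242.41754368 now; the firm offers that and keeps 477.58245632.
Round 1 (the union proposes): the firm can get 477.58245632 next round, worth 0.52 × 477.58245632 = 248.3428772864 now; the union offers that and keeps 471.6571227136.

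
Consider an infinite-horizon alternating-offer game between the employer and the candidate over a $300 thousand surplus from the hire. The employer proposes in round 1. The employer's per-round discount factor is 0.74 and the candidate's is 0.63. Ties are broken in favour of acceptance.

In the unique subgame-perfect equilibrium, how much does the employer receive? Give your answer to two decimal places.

207.94

In a stationary SPE each proposer offers the other exactly their discounted continuation value.
If the employer keeps x when proposing and the candidate keeps y when proposing, then x = 300 − 0.63y and y = 300 − 0.74x.
Solving: x = 300(1 − 0.63) / (1 − 0.74·0.63) = 111 / 0.5338 ≈ 207.9430.
The candidate gets 300 − 207.9430 ≈ 92.0570.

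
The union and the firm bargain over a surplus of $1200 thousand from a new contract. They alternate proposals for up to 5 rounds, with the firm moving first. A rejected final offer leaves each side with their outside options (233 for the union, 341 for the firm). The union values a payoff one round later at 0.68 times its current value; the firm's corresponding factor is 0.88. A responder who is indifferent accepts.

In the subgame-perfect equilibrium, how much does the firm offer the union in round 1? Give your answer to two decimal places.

239.95

Round 5 (the firm proposes): the union gets 233 if talks fail, so the firm offers 233 and keeps 967.
Round 4 (the union proposes): the firm can get 967 next round, worth 0.88 × 967 = 850.96 now, so the union offers 850.96, keeping 349.04.
Round 3 (the firm proposes): the union can get 349.04 next round, worth 0.68 × 349.04 = 237.3472 now. The firm offers 237.3472 and keeps 1200 − 237.3472 = 962.6528.
Round 2 (the union proposes): the firm can get 962.6528 next round, worth 0.88 × 962.6528 = 847.134464 now. The union offers 847.134464 and keeps 1200 − 847.134464 = 352.865536.
Round 1 (the firm proposes): the union can get 352.865536 next round, worth 0.68 × 352.865536 = 239.94856448 now, so the firm offers 239.94856448, keeping 960.05143552.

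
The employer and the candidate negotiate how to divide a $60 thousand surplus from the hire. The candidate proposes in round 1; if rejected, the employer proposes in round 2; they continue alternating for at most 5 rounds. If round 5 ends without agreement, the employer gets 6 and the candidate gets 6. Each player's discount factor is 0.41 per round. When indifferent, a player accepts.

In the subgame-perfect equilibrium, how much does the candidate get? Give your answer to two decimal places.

Work backward from the last round.
Round 5 (the candidate proposes): the employer gets 6 if talks fail, so the candidate offers 6 and keeps 54.
Round 4 (the employer proposes): the candidate can get 54 next round, worth 0.41 × 54 = 22.14 now; the employer offers that and keeps 37.86.
Round 3 (the candidate proposes): the employer can get 37.86 next round, worth 0.41 × 37.86 = 15.5226 now, so the candidate offers 15.5226, keeping 44.4774.
Round 2 (the employer proposes): the candidate can get 44.4774 next round, worth 0.41 × 44.4774 = 18.235734 now. The employer offers 18.235734 and keeps 60 − 18.235734 = 41.764266.
Round 1 (the candidate proposes): the employer can get 41.764266 next round, worth 0.41 × 41.764266 = 17.12334906 now, so the candidate offers 17.12334906, keeping 42.87665094.

42.88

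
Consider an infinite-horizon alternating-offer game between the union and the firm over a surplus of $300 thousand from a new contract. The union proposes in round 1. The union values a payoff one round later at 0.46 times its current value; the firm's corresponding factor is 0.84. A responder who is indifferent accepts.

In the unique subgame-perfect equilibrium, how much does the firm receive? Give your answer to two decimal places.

In a stationary SPE each proposer offers the other exactly their discounted continuation value.
If the union keeps x when proposing and the firm keeps y when proposing, then x = 300 − 0.84y and y = 300 − 0.46x.
Solving: x = 300(1 − 0.84) / (1 − 0.46·0.84) = 48 / 0.6136 ≈ 78.2269.
The firm gets 300 − 78.2269 ≈ 221.7731.

221.77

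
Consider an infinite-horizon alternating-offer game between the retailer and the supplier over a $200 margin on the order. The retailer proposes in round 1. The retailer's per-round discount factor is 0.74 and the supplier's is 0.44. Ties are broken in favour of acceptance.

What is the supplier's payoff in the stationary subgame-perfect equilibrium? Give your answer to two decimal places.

33.93

When the retailer proposes, the supplier accepts any offer worth at least 0.44 times what the supplier would get by proposing next round; and vice versa.
This gives x = 200 − 0.44y and y = 200 − 0.74x, where x and y are each side's share when it proposes.
Hence (1 − 0.44·0.74)x = 200(1 − 0.44), i.e. 0.6744·x = 112.
x ≈ 166.0735; the supplier's share is 200 − x ≈ 33.9265.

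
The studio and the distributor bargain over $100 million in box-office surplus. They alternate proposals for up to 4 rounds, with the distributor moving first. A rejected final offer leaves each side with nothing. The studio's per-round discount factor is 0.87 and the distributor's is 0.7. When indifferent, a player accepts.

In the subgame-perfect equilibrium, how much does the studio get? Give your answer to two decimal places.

Round 4 (the studio proposes): the distributor will accept anything ≥ 0, so the studio offers 0 and keeps 100.
Round 3 (the distributor proposes): the studio can get 100 next round, worth 0.87 × 100 = 87 now; the distributor offers that and keeps 13.
Round 2 (the studio proposes): the distributor can get 13 next round, worth 0.7 × 13 = 9.1 now; the studio offers that and keeps 90.9.
Round 1 (the distributor proposes): the studio can get 90.9 next round, worth 0.87 × 90.9 = 79.083 now, so the distributor offers 79.083, keeping 20.917.

79.08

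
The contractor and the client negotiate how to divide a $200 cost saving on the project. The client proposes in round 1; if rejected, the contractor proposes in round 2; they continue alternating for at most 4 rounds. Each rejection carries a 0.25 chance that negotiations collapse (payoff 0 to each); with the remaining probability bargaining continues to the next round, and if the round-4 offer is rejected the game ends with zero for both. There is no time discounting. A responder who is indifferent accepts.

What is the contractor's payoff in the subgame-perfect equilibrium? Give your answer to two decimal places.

121.88

Round 4 (the contractor proposes): the client will accept anything ≥ 0, so the contractor offers 0 and keeps 200.
Round 3 (the client proposes): rejecting gives the contractor an expected 0.75 × 200 = 150. The client offers 150 and keeps 200 − 150 = 50.
Round 2 (the contractor proposes): rejecting gives the client an expected 0.75 × 50 = 37.5; the contractor offers that and keeps 162.5.
Round 1 (the client proposes): rejecting gives the contractor an expected 0.75 × 162.5 = 121.875, so the client offers 121.875, keeping 78.125.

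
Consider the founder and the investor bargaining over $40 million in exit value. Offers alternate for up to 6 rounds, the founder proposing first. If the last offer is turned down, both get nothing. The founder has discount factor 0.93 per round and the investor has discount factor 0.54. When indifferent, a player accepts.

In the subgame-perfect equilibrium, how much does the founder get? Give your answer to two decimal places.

32.28

Round 6 (the investor proposes): the founder will accept anything ≥ 0, so the investor offers 0 and keeps 40.
Round 5 (the founder proposes): the investor can get 40 next round, worth 0.54 × 40 = 21.6 now. The founder offers 21.6 and keeps 40 − 21.6 = 18.4.
Round 4 (the investor proposes): the founder can get 18.4 next round, worth 0.93 × 18.4 = 17.112 now; the investor offers that and keeps 22.888.
Round 3 (the founder proposes): the investor can get 22.888 next round, worth 0.54 × 22.888 = 12.35952 now; the founder offers that and keeps 27.64048.
Round 2 (the investor proposes): the founder can get 27.64048 next round, worth 0.93 × 27.64048 = 25.7056464 now. The investor offers 25.7056464 and keeps 40 − 25.7056464 = 14.2943536.
Round 1 (the founder proposes): the investor can get 14.2943536 next round, worth 0.54 × 14.2943536 = 7.718950944 now, so the founder offers 7.718950944, keeping 32.281049056.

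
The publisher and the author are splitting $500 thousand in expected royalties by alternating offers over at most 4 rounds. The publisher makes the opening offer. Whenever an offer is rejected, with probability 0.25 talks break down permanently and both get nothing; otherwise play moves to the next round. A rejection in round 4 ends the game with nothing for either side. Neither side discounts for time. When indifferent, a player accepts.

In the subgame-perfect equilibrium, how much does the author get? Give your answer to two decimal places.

By backward induction:
Round 4 (the author proposes): the publisher will accept anything ≥ 0, so the author offers 0 and keeps 500.
Round 3 (the publisher proposes): rejecting gives the author an expected 0.75 × 500 = 375. The publisher offers 375 and keeps 500 − 375 = 125.
Round 2 (the author proposes): rejecting gives the publisher an expected 0.75 × 125 = 93.75, so the author offers 93.75, keeping 406.25.
Round 1 (the publisher proposes): rejecting gives the author an expected 0.75 × 406.25 = 304.6875; the publisher offers that and keeps 195.3125.

304.69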